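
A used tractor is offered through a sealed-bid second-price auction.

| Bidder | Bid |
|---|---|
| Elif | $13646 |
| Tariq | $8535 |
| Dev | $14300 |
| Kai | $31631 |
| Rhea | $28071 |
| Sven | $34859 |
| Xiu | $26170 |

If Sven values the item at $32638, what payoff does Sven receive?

Highest bid: Sven at $34859, so Sven wins.
Second-highest bid: Kai at $31631 — that is the price the winner pays.
Sven's payoff = value − price = $32638 − $31631 = $1007.

$1007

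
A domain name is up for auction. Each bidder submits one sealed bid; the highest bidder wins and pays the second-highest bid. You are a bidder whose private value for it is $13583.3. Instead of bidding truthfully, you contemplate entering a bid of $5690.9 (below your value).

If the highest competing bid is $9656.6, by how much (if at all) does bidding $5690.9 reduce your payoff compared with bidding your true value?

Bidding your value $13583.3: you win (since $13583.3 > $9656.6) and pay $9656.6. Payoff $3926.7.
Bidding $5690.9: you lose. Payoff $0.
The competing bid $9656.6 lies between your shaded bid and your value, so underbidding forfeits an item you could have won at a profitable price.
Loss from deviating = $3926.7 − ($0) = $3926.7.

$3926.7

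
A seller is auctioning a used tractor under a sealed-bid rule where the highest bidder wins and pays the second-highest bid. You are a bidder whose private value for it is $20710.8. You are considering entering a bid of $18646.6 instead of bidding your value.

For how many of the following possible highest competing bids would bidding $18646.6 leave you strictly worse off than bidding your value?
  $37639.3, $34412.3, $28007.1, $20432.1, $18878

The deviation hurts exactly when the highest competing bid lies strictly between $18646.6 and $20710.8 — underbidding then forfeits a profitable win.
$37639.3: above both → same outcome either way.
$34412.3: above both → same outcome either way.
$28007.1: above both → same outcome either way.
$20432.1: inside the interval → strictly worse (loss $278.7).
$18878: inside the interval → strictly worse (loss $1832.8).
Count: 2.

2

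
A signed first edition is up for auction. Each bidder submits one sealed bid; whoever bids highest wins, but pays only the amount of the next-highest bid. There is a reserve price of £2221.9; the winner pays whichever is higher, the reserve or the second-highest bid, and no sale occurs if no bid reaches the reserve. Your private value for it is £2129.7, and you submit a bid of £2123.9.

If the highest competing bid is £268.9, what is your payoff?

£0

Your bid £2123.9 is the highest bid but falls below the reserve £2221.9, so the item goes unsold. Payoff £0.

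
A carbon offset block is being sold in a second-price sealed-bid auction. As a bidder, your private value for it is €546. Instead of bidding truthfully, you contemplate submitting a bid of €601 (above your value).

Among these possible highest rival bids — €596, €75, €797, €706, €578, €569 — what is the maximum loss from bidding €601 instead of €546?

€50

€596: truthful gives €0, deviation gives −€50 → loss €50.
€75: same outcome either way → loss €0.
€797: same outcome either way → loss €0.
€706: same outcome either way → loss €0.
€578: truthful gives €0, deviation gives −€32 → loss €32.
€569: truthful gives €0, deviation gives −€23 → loss €23.
Maximum loss: €50.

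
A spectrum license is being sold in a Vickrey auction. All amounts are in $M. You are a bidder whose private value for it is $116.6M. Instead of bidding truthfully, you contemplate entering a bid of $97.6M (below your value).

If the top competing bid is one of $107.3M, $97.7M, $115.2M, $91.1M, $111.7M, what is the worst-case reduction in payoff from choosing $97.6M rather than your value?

$107.3M: truthful gives $9.3M, deviation gives $0M → loss $9.3M.
$97.7M: truthful gives $18.9M, deviation gives $0M → loss $18.9M.
$115.2M: truthful gives $1.4M, deviation gives $0M → loss $1.4M.
$91.1M: same outcome either way → loss $0M.
$111.7M: truthful gives $4.9M, deviation gives $0M → loss $4.9M.
Maximum loss: $18.9M.

$18.9M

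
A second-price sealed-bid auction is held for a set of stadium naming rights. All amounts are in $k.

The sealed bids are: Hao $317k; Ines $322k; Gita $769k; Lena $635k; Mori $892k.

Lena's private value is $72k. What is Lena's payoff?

$0k

Highest bid: Mori at $892k, so Mori wins.
Second-highest bid: Gita at $769k — that is the price the winner pays.
Lena did not win, so Lena pays nothing and receives nothing: payoff $0k.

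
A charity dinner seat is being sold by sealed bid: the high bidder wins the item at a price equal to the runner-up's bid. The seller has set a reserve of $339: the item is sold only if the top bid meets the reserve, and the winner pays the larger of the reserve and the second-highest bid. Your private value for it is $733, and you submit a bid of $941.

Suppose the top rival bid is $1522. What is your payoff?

$0

Your bid $941 is below the highest competing bid $1522, so you lose. Payoff $0.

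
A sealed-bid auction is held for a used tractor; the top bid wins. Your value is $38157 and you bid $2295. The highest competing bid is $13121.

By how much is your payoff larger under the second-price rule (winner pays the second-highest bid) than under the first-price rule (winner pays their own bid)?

$0

Your bid $2295 is below $13121, so you lose under either rule.
Payoff is $0 in both cases; difference = $0.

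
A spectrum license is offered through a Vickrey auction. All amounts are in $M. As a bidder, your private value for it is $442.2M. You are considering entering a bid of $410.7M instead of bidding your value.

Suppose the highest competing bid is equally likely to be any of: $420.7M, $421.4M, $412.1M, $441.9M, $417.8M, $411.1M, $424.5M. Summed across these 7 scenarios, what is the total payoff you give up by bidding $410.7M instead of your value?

$145.9M

The deviation costs you only when the competing bid falls strictly between $410.7M and $442.2M; elsewhere both bids give the same outcome.
$420.7M: truthful payoff $21.5M, deviation payoff $0M → loss $21.5M.
$421.4M: truthful payoff $20.8M, deviation payoff $0M → loss $20.8M.
$412.1M: truthful payoff $30.1M, deviation payoff $0M → loss $30.1M.
$441.9M: truthful payoff $0.3M, deviation payoff $0M → loss $0.3M.
$417.8M: truthful payoff $24.4M, deviation payoff $0M → loss $24.4M.
$411.1M: truthful payoff $31.1M, deviation payoff $0M → loss $31.1M.
$424.5M: truthful payoff $17.7M, deviation payoff $0M → loss $17.7M.
Total loss = $21.5M + $20.8M + $30.1M + $0.3M + $24.4M + $31.1M + $17.7M = $145.9M.
Because the price is fixed by the runner-up's bid, deviating from your value can only change a good outcome into a bad one — never the reverse.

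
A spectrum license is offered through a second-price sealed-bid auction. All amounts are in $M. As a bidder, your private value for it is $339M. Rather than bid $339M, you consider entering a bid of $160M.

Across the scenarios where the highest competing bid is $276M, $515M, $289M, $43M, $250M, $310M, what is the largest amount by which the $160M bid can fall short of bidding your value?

$276M: truthful gives $63M, deviation gives $0M → loss $63M.
$515M: same outcome either way → loss $0M.
$289M: truthful gives $50M, deviation gives $0M → loss $50M.
$43M: same outcome either way → loss $0M.
$250M: truthful gives $89M, deviation gives $0M → loss $89M.
$310M: truthful gives $29M, deviation gives $0M → loss $29M.
Maximum loss: $89M.

$89M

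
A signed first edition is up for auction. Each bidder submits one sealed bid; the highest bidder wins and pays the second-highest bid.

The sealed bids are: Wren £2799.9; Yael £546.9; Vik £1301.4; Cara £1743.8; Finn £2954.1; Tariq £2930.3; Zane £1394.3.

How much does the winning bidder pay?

Highest bid: Finn at £2954.1, so Finn wins.
Second-highest bid: Tariq at £2930.3 — that is the price the winner pays.

£2930.3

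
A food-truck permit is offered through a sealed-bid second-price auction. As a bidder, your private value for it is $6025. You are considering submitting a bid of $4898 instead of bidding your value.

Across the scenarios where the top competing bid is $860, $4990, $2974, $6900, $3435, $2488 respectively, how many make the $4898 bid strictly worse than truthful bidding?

The deviation hurts exactly when the highest competing bid lies strictly between $4898 and $6025 — underbidding then forfeits a profitable win.
$860: below both → same outcome either way.
$4990: inside the interval → strictly worse (loss $1035).
$2974: below both → same outcome either way.
$6900: above both → same outcome either way.
$3435: below both → same outcome either way.
$2488: below both → same outcome either way.
Count: 1.

1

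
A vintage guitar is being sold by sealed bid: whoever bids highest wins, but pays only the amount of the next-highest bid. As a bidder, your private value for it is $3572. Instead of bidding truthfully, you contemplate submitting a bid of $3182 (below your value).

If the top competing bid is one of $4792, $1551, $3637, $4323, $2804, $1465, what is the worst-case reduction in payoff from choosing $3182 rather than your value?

$4792: same outcome either way → loss $0.
$1551: same outcome either way → loss $0.
$3637: same outcome either way → loss $0.
$4323: same outcome either way → loss $0.
$2804: same outcome either way → loss $0.
$1465: same outcome either way → loss $0.
Maximum loss: $0.

$0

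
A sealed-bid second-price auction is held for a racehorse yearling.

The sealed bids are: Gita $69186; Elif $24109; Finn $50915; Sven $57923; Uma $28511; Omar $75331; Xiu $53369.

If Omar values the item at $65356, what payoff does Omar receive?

Highest bid: Omar at $75331, so Omar wins.
Second-highest bid: Gita at $69186 — that is the price the winner pays.
Omar's payoff = value − price = $65356 − $69186 = −$3830.

−$3830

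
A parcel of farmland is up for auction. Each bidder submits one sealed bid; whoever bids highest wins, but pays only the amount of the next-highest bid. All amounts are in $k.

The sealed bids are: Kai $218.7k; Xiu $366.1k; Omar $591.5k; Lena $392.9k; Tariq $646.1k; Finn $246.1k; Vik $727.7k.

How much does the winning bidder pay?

Highest bid: Vik at $727.7k, so Vik wins.
Second-highest bid: Tariq at $646.1k — that is the price the winner pays.

$646.1k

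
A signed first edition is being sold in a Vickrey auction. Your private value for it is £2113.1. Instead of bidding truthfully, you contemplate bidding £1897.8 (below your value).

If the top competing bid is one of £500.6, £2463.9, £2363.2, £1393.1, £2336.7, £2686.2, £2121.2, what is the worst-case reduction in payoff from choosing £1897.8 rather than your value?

£500.6: same outcome either way → loss £0.
£2463.9: same outcome either way → loss £0.
£2363.2: same outcome either way → loss £0.
£1393.1: same outcome either way → loss £0.
£2336.7: same outcome either way → loss £0.
£2686.2: same outcome either way → loss £0.
£2121.2: same outcome either way → loss £0.
Maximum loss: £0.

£0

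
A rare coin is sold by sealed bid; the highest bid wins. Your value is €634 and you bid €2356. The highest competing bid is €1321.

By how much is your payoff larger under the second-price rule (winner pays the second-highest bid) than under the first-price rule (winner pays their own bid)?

You have the highest bid, so you win under either rule.
Second-price: pay €1321 → payoff −€687.
First-price: pay your own bid €2356 → payoff −€1722.
Difference = −€687 − (−€1722) = €1035.

€1035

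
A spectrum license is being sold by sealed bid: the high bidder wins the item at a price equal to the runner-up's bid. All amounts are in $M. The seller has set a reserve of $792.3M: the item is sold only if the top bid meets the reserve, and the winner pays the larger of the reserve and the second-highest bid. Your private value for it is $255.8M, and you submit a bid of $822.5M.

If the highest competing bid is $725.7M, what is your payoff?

Your bid $822.5M is the highest and exceeds the reserve.
Price = max(second-highest bid, reserve) = max($725.7M, $792.3M) = $792.3M.
Payoff = $255.8M − $792.3M = −$536.5M.

−$536.5M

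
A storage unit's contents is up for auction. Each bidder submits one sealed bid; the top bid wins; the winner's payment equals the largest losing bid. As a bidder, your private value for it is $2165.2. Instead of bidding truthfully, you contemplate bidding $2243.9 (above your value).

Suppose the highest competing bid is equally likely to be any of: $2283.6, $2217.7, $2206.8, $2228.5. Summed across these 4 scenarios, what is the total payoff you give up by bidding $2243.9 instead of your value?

$157.4

The deviation costs you only when the competing bid falls strictly between $2165.2 and $2243.9; elsewhere both bids give the same outcome.
$2283.6: outcomes coincide → loss $0.
$2217.7: truthful payoff $0, deviation payoff −$52.5 → loss $52.5.
$2206.8: truthful payoff $0, deviation payoff −$41.6 → loss $41.6.
$2228.5: truthful payoff $0, deviation payoff −$63.3 → loss $63.3.
Total loss = $52.5 + $41.6 + $63.3 = $157.4.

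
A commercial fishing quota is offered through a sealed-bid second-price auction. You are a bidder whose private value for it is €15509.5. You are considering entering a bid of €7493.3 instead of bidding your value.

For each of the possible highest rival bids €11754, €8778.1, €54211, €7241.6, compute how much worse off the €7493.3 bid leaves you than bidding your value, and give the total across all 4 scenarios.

The deviation costs you only when the competing bid falls strictly between €7493.3 and €15509.5; elsewhere both bids give the same outcome.
€11754: truthful payoff €3755.5, deviation payoff €0 → loss €3755.5.
€8778.1: truthful payoff €6731.4, deviation payoff €0 → loss €6731.4.
€54211: outcomes coincide → loss €0.
€7241.6: outcomes coincide → loss €0.
Total loss = €3755.5 + €6731.4 = €10486.9.

€10486.9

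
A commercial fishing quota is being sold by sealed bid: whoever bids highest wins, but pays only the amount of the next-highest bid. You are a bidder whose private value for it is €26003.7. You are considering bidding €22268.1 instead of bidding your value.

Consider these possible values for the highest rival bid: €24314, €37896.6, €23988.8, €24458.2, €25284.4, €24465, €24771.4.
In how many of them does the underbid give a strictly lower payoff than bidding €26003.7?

The deviation hurts exactly when the highest competing bid lies strictly between €22268.1 and €26003.7 — underbidding then forfeits a profitable win.
€24314: inside the interval → strictly worse (loss €1689.7).
€37896.6: above both → same outcome either way.
€23988.8: inside the interval → strictly worse (loss €2014.9).
€24458.2: inside the interval → strictly worse (loss €1545.5).
€25284.4: inside the interval → strictly worse (loss €719.3).
€24465: inside the interval → strictly worse (loss €1538.7).
€24771.4: inside the interval → strictly worse (loss €1232.3).
Count: 6.

6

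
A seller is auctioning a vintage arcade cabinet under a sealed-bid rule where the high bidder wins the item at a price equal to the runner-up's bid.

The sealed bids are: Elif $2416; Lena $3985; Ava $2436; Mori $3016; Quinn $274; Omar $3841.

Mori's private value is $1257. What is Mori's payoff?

Highest bid: Lena at $3985, so Lena wins.
Second-highest bid: Omar at $3841 — that is the price the winner pays.
Mori did not win, so Mori pays nothing and receives nothing: payoff $0.

$0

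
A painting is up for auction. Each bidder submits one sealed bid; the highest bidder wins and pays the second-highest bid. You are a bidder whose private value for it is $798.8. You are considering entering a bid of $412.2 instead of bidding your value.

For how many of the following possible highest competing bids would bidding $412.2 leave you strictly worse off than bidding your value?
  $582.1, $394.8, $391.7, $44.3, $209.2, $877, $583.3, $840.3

The deviation hurts exactly when the highest competing bid lies strictly between $412.2 and $798.8 — underbidding then forfeits a profitable win.
$582.1: inside the interval → strictly worse (loss $216.7).
$394.8: below both → same outcome either way.
$391.7: below both → same outcome either way.
$44.3: below both → same outcome either way.
$209.2: below both → same outcome either way.
$877: above both → same outcome either way.
$583.3: inside the interval → strictly worse (loss $215.5).
$840.3: above both → same outcome either way.
Count: 2.

2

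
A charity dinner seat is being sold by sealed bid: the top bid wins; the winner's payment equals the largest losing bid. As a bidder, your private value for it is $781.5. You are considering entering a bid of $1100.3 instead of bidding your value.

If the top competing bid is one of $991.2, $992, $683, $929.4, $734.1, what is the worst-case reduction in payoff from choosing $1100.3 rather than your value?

$210.5

$991.2: truthful gives $0, deviation gives −$209.7 → loss $209.7.
$992: truthful gives $0, deviation gives −$210.5 → loss $210.5.
$683: same outcome either way → loss $0.
$929.4: truthful gives $0, deviation gives −$147.9 → loss $147.9.
$734.1: same outcome either way → loss $0.
Maximum loss: $210.5.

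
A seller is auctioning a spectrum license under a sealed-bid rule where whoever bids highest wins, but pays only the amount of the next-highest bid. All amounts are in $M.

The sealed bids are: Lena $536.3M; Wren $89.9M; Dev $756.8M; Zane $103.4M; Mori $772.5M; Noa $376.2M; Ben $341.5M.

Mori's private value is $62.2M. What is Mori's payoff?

Highest bid: Mori at $772.5M, so Mori wins.
Second-highest bid: Dev at $756.8M — that is the price the winner pays.
Mori's payoff = value − price = $62.2M − $756.8M = −$694.6M.

−$694.6M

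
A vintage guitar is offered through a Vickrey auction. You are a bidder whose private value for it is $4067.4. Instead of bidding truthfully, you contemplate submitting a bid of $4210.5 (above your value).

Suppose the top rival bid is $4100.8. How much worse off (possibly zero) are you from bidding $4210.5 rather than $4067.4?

$33.4

Bidding your value $4067.4: you lose (since $4067.4 < $4100.8). Payoff $0.
Bidding $4210.5: you win and pay $4100.8. Payoff $4067.4 − $4100.8 = −$33.4.
The competing bid $4100.8 lies between your value and your inflated bid, so overbidding wins an item priced above your value.
Loss from deviating = $0 − (−$33.4) = $33.4.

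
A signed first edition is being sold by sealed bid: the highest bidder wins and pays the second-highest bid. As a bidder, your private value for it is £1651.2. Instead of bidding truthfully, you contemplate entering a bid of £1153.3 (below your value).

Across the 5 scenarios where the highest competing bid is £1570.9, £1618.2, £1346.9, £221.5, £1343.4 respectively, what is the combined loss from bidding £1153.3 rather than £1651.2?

The deviation costs you only when the competing bid falls strictly between £1153.3 and £1651.2; elsewhere both bids give the same outcome.
£1570.9: truthful payoff £80.3, deviation payoff £0 → loss £80.3.
£1618.2: truthful payoff £33, deviation payoff £0 → loss £33.
£1346.9: truthful payoff £304.3, deviation payoff £0 → loss £304.3.
£221.5: outcomes coincide → loss £0.
£1343.4: truthful payoff £307.8, deviation payoff £0 → loss £307.8.
Total loss = £80.3 + £33 + £304.3 + £307.8 = £725.4.

£725.4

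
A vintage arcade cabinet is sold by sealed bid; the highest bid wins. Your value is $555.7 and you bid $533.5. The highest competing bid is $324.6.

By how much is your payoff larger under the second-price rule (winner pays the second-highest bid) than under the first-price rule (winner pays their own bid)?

You have the highest bid, so you win under either rule.
Second-price: pay $324.6 → payoff $231.1.
First-price: pay your own bid $533.5 → payoff $22.2.
Difference = $231.1 − ($22.2) = $208.9.

$208.9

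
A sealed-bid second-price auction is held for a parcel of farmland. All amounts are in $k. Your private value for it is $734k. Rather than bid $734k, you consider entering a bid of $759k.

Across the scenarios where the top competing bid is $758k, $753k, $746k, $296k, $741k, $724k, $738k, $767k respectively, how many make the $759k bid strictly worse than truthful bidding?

5

The deviation hurts exactly when the highest competing bid lies strictly between $734k and $759k — overbidding then wins at a price above your value.
$758k: inside the interval → strictly worse (loss $24k).
$753k: inside the interval → strictly worse (loss $19k).
$746k: inside the interval → strictly worse (loss $12k).
$296k: below both → same outcome either way.
$741k: inside the interval → strictly worse (loss $7k).
$724k: below both → same outcome either way.
$738k: inside the interval → strictly worse (loss $4k).
$767k: above both → same outcome either way.
Count: 5.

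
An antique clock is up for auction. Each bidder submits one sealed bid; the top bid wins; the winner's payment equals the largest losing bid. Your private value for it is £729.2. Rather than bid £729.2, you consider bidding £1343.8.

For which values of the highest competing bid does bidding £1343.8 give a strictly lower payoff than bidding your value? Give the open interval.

(£729.2, £1343.8)

If the competing bid is below £729.2, both bids win at the same price — no difference.
If it is above £1343.8, both bids lose — no difference.
If it lies strictly between £729.2 and £1343.8, bidding your value loses (payoff 0) while bidding £1343.8 wins at a price above your value (payoff negative).
So the deviation strictly hurts on the open interval (£729.2, £1343.8).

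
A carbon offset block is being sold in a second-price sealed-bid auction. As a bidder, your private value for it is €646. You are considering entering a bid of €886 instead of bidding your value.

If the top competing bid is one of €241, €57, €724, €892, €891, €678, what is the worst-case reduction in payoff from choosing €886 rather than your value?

€241: same outcome either way → loss €0.
€57: same outcome either way → loss €0.
€724: truthful gives €0, deviation gives −€78 → loss €78.
€892: same outcome either way → loss €0.
€891: same outcome either way → loss €0.
€678: truthful gives €0, deviation gives −€32 → loss €32.
Maximum loss: €78.

€78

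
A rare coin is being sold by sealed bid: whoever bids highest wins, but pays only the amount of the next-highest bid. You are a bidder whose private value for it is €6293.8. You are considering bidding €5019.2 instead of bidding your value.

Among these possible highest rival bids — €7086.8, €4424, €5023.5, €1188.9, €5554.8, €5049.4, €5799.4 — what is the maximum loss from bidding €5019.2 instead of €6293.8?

€7086.8: same outcome either way → loss €0.
€4424: same outcome either way → loss €0.
€5023.5: truthful gives €1270.3, deviation gives €0 → loss €1270.3.
€1188.9: same outcome either way → loss €0.
€5554.8: truthful gives €739, deviation gives €0 → loss €739.
€5049.4: truthful gives €1244.4, deviation gives €0 → loss €1244.4.
€5799.4: truthful gives €494.4, deviation gives €0 → loss €494.4.
Maximum loss: €1270.3.

€1270.3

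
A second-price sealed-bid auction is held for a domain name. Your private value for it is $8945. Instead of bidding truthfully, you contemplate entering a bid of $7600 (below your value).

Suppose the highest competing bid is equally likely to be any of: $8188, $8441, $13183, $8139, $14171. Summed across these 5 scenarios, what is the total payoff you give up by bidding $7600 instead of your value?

$2067

The deviation costs you only when the competing bid falls strictly between $7600 and $8945; elsewhere both bids give the same outcome.
$8188: truthful payoff $757, deviation payoff $0 → loss $757.
$8441: truthful payoff $504, deviation payoff $0 → loss $504.
$13183: outcomes coincide → loss $0.
$8139: truthful payoff $806, deviation payoff $0 → loss $806.
$14171: outcomes coincide → loss $0.
Total loss = $757 + $504 + $806 = $2067.
In a second-price auction your bid sets only whether you win, not what you pay, so bidding your true value is weakly dominant.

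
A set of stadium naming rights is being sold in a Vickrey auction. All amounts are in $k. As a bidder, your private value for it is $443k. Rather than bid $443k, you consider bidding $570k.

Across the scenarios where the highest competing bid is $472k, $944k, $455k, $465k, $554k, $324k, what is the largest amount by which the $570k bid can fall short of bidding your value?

$111k

$472k: truthful gives $0k, deviation gives −$29k → loss $29k.
$944k: same outcome either way → loss $0k.
$455k: truthful gives $0k, deviation gives −$12k → loss $12k.
$465k: truthful gives $0k, deviation gives −$22k → loss $22k.
$554k: truthful gives $0k, deviation gives −$111k → loss $111k.
$324k: same outcome either way → loss $0k.
Maximum loss: $111k.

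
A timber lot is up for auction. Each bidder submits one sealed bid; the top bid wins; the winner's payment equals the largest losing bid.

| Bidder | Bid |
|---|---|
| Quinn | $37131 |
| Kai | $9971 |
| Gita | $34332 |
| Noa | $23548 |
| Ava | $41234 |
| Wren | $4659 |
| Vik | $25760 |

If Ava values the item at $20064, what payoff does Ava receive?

−$17067

Highest bid: Ava at $41234, so Ava wins.
Second-highest bid: Quinn at $37131 — that is the price the winner pays.
Ava's payoff = value − price = $20064 − $37131 = −$17067.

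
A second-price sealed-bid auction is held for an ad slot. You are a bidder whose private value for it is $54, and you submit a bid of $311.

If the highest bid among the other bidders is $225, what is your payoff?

−$171

Your bid $311 exceeds the highest competing bid $225, so you win.
In a second-price auction the winner pays the second-highest bid, $225.
Payoff = value − price = $54 − $225 = −$171.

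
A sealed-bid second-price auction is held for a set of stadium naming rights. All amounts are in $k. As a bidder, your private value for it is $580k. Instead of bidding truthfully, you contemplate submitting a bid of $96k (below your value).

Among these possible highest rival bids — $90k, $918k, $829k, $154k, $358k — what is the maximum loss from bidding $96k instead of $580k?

$426k

$90k: same outcome either way → loss $0k.
$918k: same outcome either way → loss $0k.
$829k: same outcome either way → loss $0k.
$154k: truthful gives $426k, deviation gives $0k → loss $426k.
$358k: truthful gives $222k, deviation gives $0k → loss $222k.
Maximum loss: $426k.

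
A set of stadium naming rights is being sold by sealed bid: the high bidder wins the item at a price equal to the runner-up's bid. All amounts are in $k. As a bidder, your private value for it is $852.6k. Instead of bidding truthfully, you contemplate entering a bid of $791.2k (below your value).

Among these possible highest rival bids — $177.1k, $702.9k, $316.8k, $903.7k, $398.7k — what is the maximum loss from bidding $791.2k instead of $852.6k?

$0k

$177.1k: same outcome either way → loss $0k.
$702.9k: same outcome either way → loss $0k.
$316.8k: same outcome either way → loss $0k.
$903.7k: same outcome either way → loss $0k.
$398.7k: same outcome either way → loss $0k.
Maximum loss: $0k.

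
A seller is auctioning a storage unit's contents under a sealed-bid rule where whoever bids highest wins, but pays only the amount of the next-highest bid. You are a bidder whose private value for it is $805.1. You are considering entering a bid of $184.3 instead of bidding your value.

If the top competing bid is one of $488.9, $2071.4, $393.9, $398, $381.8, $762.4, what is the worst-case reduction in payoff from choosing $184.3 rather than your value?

$423.3

$488.9: truthful gives $316.2, deviation gives $0 → loss $316.2.
$2071.4: same outcome either way → loss $0.
$393.9: truthful gives $411.2, deviation gives $0 → loss $411.2.
$398: truthful gives $407.1, deviation gives $0 → loss $407.1.
$381.8: truthful gives $423.3, deviation gives $0 → loss $423.3.
$762.4: truthful gives $42.7, deviation gives $0 → loss $42.7.
Maximum loss: $423.3.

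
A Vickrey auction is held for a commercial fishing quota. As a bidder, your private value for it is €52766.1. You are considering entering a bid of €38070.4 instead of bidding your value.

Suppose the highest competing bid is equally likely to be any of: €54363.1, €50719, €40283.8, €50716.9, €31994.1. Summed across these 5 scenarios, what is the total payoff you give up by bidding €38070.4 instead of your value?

€16578.6

The deviation costs you only when the competing bid falls strictly between €38070.4 and €52766.1; elsewhere both bids give the same outcome.
€54363.1: outcomes coincide → loss €0.
€50719: truthful payoff €2047.1, deviation payoff €0 → loss €2047.1.
€40283.8: truthful payoff €12482.3, deviation payoff €0 → loss €12482.3.
€50716.9: truthful payoff €2049.2, deviation payoff €0 → loss €2049.2.
€31994.1: outcomes coincide → loss €0.
Total loss = €2047.1 + €12482.3 + €2049.2 = €16578.6.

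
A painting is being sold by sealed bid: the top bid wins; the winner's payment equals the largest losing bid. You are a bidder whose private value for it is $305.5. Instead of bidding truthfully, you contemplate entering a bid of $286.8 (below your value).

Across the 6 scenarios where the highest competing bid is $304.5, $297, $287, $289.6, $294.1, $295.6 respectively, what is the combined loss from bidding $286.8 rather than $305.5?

$65.2

The deviation costs you only when the competing bid falls strictly between $286.8 and $305.5; elsewhere both bids give the same outcome.
$304.5: truthful payoff $1, deviation payoff $0 → loss $1.
$297: truthful payoff $8.5, deviation payoff $0 → loss $8.5.
$287: truthful payoff $18.5, deviation payoff $0 → loss $18.5.
$289.6: truthful payoff $15.9, deviation payoff $0 → loss $15.9.
$294.1: truthful payoff $11.4, deviation payoff $0 → loss $11.4.
$295.6: truthful payoff $9.9, deviation payoff $0 → loss $9.9.
Total loss = $1 + $8.5 + $18.5 + $15.9 + $11.4 + $9.9 = $65.2.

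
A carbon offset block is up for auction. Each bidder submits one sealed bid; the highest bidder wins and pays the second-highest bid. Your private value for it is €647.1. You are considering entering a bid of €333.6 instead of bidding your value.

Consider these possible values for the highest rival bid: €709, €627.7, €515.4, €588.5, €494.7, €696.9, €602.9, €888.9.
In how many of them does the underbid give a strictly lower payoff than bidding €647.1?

The deviation hurts exactly when the highest competing bid lies strictly between €333.6 and €647.1 — underbidding then forfeits a profitable win.
€709: above both → same outcome either way.
€627.7: inside the interval → strictly worse (loss €19.4).
€515.4: inside the interval → strictly worse (loss €131.7).
€588.5: inside the interval → strictly worse (loss €58.6).
€494.7: inside the interval → strictly worse (loss €152.4).
€696.9: above both → same outcome either way.
€602.9: inside the interval → strictly worse (loss €44.2).
€888.9: above both → same outcome either way.
Count: 5.

5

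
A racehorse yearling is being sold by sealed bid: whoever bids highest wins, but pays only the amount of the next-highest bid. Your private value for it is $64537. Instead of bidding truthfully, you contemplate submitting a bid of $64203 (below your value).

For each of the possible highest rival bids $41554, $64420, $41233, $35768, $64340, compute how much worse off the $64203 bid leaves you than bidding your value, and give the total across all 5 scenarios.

The deviation costs you only when the competing bid falls strictly between $64203 and $64537; elsewhere both bids give the same outcome.
$41554: outcomes coincide → loss $0.
$64420: truthful payoff $117, deviation payoff $0 → loss $117.
$41233: outcomes coincide → loss $0.
$35768: outcomes coincide → loss $0.
$64340: truthful payoff $197, deviation payoff $0 → loss $197.
Total loss = $117 + $197 = $314.

$314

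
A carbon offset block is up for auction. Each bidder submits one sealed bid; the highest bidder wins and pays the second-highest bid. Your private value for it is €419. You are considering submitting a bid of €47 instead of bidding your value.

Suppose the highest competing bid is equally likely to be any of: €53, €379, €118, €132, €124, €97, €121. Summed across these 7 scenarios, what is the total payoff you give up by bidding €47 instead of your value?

€1909

The deviation costs you only when the competing bid falls strictly between €47 and €419; elsewhere both bids give the same outcome.
€53: truthful payoff €366, deviation payoff €0 → loss €366.
€379: truthful payoff €40, deviation payoff €0 → loss €40.
€118: truthful payoff €301, deviation payoff €0 → loss €301.
€132: truthful payoff €287, deviation payoff €0 → loss €287.
€124: truthful payoff €295, deviation payoff €0 → loss €295.
€97: truthful payoff €322, deviation payoff €0 → loss €322.
€121: truthful payoff €298, deviation payoff €0 → loss €298.
Total loss = €366 + €40 + €301 + €287 + €295 + €322 + €298 = €1909.
Because the price is fixed by the runner-up's bid, deviating from your value can only change a good outcome into a bad one — never the reverse.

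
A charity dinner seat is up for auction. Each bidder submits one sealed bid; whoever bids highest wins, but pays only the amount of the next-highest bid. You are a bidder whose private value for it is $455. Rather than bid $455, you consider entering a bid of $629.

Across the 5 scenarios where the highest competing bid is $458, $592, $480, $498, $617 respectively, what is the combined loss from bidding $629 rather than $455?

The deviation costs you only when the competing bid falls strictly between $455 and $629; elsewhere both bids give the same outcome.
$458: truthful payoff $0, deviation payoff −$3 → loss $3.
$592: truthful payoff $0, deviation payoff −$137 → loss $137.
$480: truthful payoff $0, deviation payoff −$25 → loss $25.
$498: truthful payoff $0, deviation payoff −$43 → loss $43.
$617: truthful payoff $0, deviation payoff −$162 → loss $162.
Total loss = $3 + $137 + $25 + $43 + $162 = $370.

$370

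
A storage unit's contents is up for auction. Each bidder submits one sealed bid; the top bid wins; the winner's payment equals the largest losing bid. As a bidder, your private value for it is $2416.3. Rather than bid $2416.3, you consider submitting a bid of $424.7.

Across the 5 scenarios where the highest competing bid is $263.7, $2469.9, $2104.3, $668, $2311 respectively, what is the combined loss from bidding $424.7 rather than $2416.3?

The deviation costs you only when the competing bid falls strictly between $424.7 and $2416.3; elsewhere both bids give the same outcome.
$263.7: outcomes coincide → loss $0.
$2469.9: outcomes coincide → loss $0.
$2104.3: truthful payoff $312, deviation payoff $0 → loss $312.
$668: truthful payoff $1748.3, deviation payoff $0 → loss $1748.3.
$2311: truthful payoff $105.3, deviation payoff $0 → loss $105.3.
Total loss = $312 + $1748.3 + $105.3 = $2165.6.
Because the price is fixed by the runner-up's bid, deviating from your value can only change a good outcome into a bad one — never the reverse.

$2165.6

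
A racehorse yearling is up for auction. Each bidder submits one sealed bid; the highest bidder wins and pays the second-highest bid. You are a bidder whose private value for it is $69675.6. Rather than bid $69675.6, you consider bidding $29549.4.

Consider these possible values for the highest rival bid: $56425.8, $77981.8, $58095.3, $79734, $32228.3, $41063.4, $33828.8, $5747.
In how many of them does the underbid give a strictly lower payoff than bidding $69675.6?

The deviation hurts exactly when the highest competing bid lies strictly between $29549.4 and $69675.6 — underbidding then forfeits a profitable win.
$56425.8: inside the interval → strictly worse (loss $13249.8).
$77981.8: above both → same outcome either way.
$58095.3: inside the interval → strictly worse (loss $11580.3).
$79734: above both → same outcome either way.
$32228.3: inside the interval → strictly worse (loss $37447.3).
$41063.4: inside the interval → strictly worse (loss $28612.2).
$33828.8: inside the interval → strictly worse (loss $35846.8).
$5747: below both → same outcome either way.
Count: 5.

5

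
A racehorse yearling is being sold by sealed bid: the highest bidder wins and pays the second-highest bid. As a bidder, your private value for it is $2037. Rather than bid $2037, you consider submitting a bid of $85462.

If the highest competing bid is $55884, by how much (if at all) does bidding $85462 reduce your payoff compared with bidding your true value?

$53847

Bidding your value $2037: you lose (since $2037 < $55884). Payoff $0.
Bidding $85462: you win and pay $55884. Payoff $2037 − $55884 = −$53847.
The competing bid $55884 lies between your value and your inflated bid, so overbidding wins an item priced above your value.
Loss from deviating = $0 − (−$53847) = $53847.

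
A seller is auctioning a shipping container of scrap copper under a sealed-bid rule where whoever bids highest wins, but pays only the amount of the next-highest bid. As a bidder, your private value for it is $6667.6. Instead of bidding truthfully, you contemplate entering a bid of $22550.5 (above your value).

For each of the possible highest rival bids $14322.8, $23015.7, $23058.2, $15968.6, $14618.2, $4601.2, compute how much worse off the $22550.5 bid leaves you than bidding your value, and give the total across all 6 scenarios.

$24906.8

The deviation costs you only when the competing bid falls strictly between $6667.6 and $22550.5; elsewhere both bids give the same outcome.
$14322.8: truthful payoff $0, deviation payoff −$7655.2 → loss $7655.2.
$23015.7: outcomes coincide → loss $0.
$23058.2: outcomes coincide → loss $0.
$15968.6: truthful payoff $0, deviation payoff −$9301 → loss $9301.
$14618.2: truthful payoff $0, deviation payoff −$7950.6 → loss $7950.6.
$4601.2: outcomes coincide → loss $0.
Total loss = $7655.2 + $9301 + $7950.6 = $24906.8.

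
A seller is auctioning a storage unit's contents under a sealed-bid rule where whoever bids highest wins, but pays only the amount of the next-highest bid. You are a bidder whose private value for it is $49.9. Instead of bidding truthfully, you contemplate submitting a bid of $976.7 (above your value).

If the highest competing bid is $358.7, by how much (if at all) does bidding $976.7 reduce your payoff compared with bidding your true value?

$308.8

Bidding your value $49.9: you lose (since $49.9 < $358.7). Payoff $0.
Bidding $976.7: you win and pay $358.7. Payoff $49.9 − $358.7 = −$308.8.
The competing bid $358.7 lies between your value and your inflated bid, so overbidding wins an item priced above your value.
Loss from deviating = $0 − (−$308.8) = $308.8.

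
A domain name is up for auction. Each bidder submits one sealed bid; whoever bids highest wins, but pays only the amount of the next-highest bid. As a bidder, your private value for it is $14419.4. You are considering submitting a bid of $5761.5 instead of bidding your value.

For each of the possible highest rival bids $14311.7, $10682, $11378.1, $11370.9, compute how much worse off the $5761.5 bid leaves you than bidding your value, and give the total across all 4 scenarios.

The deviation costs you only when the competing bid falls strictly between $5761.5 and $14419.4; elsewhere both bids give the same outcome.
$14311.7: truthful payoff $107.7, deviation payoff $0 → loss $107.7.
$10682: truthful payoff $3737.4, deviation payoff $0 → loss $3737.4.
$11378.1: truthful payoff $3041.3, deviation payoff $0 → loss $3041.3.
$11370.9: truthful payoff $3048.5, deviation payoff $0 → loss $3048.5.
Total loss = $107.7 + $3737.4 + $3041.3 + $3048.5 = $9934.9.

$9934.9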